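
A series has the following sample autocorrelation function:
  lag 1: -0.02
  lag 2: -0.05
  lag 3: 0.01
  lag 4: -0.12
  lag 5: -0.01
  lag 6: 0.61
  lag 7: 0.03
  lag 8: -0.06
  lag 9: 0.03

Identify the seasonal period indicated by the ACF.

6

The largest autocorrelation is r_6 = 0.61; the remaining lags stay at or below 0.03.
The dominant spike at lag 6 indicates a seasonal period of 6.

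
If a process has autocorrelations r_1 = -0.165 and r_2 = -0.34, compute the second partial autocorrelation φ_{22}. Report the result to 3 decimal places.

φ_{22} = (r_2 − r_1²) / (1 − r_1²)
r_1² = (-0.165)² = 0.027225
Numerator = -0.34 − 0.0272 = -0.3672; denominator = 1 − 0.0272 = 0.9728
φ_{22} = -0.3672 / 0.9728 = -0.378

-0.378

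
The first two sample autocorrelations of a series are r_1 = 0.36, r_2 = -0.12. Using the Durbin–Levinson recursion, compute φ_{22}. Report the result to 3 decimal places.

φ_{22} = (r_2 − r_1²) / (1 − r_1²)
r_1² = (0.36)² = 0.1296
Numerator = -0.12 − 0.1296 = -0.2496; denominator = 1 − 0.1296 = 0.8704
φ_{22} = -0.2496 / 0.8704 = -0.287

-0.287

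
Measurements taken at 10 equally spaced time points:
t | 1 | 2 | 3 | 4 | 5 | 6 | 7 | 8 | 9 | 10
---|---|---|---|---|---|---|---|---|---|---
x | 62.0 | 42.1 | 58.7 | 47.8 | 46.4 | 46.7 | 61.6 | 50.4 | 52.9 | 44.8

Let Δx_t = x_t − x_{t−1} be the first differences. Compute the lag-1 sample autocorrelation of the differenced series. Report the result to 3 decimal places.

-0.585

First differences Δx: -19.9, 16.6, -10.9, -1.4, 0.3, 14.9, -11.2, 2.5, -8.1
Mean of differences = -1.9111
Numerator Σ(Δx_t−Δx̄)(Δx_{t+1}−Δx̄) = -690.1123
Denominator Σ(Δx_t−Δx̄)² = 1178.8689
r_1(Δx) = -690.1123 / 1178.8689 = -0.585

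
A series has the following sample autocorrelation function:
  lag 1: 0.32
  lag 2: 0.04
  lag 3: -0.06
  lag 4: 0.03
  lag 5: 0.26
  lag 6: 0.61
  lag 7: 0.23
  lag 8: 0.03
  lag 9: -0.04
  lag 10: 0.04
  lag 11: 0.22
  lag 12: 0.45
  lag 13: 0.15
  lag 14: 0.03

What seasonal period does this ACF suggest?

The largest autocorrelation is r_6 = 0.61, with a weaker echo at lag 12 (0.45); the remaining lags stay at or below 0.32. The elevated value at lag 1 (0.32), dropping to 0.04 at lag 2, reflects decaying short-term dependence rather than seasonality.
The dominant spike at lag 6 indicates a seasonal period of 6.

6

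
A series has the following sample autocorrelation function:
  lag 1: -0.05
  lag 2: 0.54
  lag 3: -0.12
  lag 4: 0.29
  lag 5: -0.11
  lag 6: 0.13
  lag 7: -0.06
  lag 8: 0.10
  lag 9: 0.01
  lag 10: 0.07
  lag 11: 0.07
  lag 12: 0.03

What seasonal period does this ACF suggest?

2

The largest autocorrelation is r_2 = 0.54, with a weaker echo at lag 4 (0.29); the remaining lags stay at or below 0.13.
The dominant spike at lag 2 indicates a seasonal period of 2.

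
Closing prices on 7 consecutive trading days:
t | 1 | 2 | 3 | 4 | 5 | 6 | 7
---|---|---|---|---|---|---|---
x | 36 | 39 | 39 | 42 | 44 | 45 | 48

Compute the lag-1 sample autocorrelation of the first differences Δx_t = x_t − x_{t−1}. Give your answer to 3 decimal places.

First differences Δx: 3, 0, 3, 2, 1, 3
Mean of differences = 2.0000
Numerator Σ(Δx_t−Δx̄)(Δx_{t+1}−Δx̄) = -5.0000
Denominator Σ(Δx_t−Δx̄)² = 8.0000
r_1(Δx) = -5.0000 / 8.0000 = -0.625

-0.625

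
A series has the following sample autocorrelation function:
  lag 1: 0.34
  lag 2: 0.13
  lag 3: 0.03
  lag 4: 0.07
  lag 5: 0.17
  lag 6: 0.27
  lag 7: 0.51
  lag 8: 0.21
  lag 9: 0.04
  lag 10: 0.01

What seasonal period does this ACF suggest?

The largest autocorrelation is r_7 = 0.51; the remaining lags stay at or below 0.34. The elevated value at lag 1 (0.34), dropping to 0.13 at lag 2, reflects decaying short-term dependence rather than seasonality.
The dominant spike at lag 7 indicates a seasonal period of 7.

7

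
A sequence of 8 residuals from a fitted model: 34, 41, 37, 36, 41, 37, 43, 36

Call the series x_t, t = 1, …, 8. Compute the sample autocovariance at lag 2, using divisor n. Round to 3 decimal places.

Mean x̄ = (34 + 41 + 37 + 36 + 41 + 37 + 43 + 36)/8 = 38.1250
Deviations: -4.1250, 2.8750, -1.1250, -2.1250, 2.8750, -1.1250, 4.8750, -2.1250
Σ_{t=1}^{6}(x_t−x̄)(x_{t+2}−x̄) = 14.0938
γ_2 = 14.0938 / 8 = 1.762

1.762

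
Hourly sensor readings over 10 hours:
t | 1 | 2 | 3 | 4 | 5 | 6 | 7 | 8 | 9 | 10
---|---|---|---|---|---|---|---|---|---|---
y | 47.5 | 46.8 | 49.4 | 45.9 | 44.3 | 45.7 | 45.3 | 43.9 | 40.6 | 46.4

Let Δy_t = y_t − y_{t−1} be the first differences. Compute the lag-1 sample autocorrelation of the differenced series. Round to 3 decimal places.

First differences Δy: -0.7, 2.6, -3.5, -1.6, 1.4, -0.4, -1.4, -3.3, 5.8
Mean of differences = -0.1222
Numerator Σ(Δy_t−Δȳ)(Δy_{t+1}−Δȳ) = -22.8527
Denominator Σ(Δy_t−Δȳ)² = 70.5356
r_1(Δy) = -22.8527 / 70.5356 = -0.324

-0.324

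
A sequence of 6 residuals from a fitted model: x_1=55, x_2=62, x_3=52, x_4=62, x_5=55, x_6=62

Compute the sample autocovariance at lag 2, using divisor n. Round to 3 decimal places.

Mean x̄ = (55 + 62 + 52 + 62 + 55 + 62)/6 = 58.0000
Deviations: -3.0000, 4.0000, -6.0000, 4.0000, -3.0000, 4.0000
Σ_{t=1}^{4}(x_t−x̄)(x_{t+2}−x̄) = 68.0000
γ_2 = 68.0000 / 6 = 11.333

11.333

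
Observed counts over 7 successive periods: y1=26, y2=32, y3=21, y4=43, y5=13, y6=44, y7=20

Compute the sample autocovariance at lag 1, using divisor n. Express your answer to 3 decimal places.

-105.679

Mean ȳ = (26 + 32 + 21 + 43 + 13 + 44 + 20)/7 = 28.4286
Deviations: -2.4286, 3.5714, -7.4286, 14.5714, -15.4286, 15.5714, -8.4286
Σ_{t=1}^{6}(y_t−ȳ)(y_{t+1}−ȳ) = -739.7551
γ_1 = -739.7551 / 7 = -105.679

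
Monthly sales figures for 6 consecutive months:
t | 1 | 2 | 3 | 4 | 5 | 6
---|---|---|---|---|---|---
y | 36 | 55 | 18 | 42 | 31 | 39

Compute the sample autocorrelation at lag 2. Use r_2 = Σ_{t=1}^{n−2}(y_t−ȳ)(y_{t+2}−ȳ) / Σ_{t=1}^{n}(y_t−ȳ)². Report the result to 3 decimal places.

0.307

Mean ȳ = (36 + 55 + 18 + 42 + 31 + 39)/6 = 36.8333
Deviations from mean: -0.8333, 18.1667, -18.8333, 5.1667, -5.8333, 2.1667
Σ(y_t−ȳ)(y_{t+2}−ȳ) = (15.6944) + (93.8611) + (109.8611) + (11.1944) = 230.6111
Denominator Σ(y_t−ȳ)² = 750.8333
r_2 = 230.6111 / 750.8333 = 0.307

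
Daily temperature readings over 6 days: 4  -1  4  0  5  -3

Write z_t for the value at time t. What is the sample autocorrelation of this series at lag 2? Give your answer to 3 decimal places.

Mean z̄ = (4 − 1 + 4 + 0 + 5 − 3)/6 = 1.5000
Deviations from mean: 2.5000, -2.5000, 2.5000, -1.5000, 3.5000, -4.5000
Numerator Σ_{t=1}^{4}(z_t−z̄)(z_{t+2}−z̄) = 25.5000
Denominator Σ(z_t−z̄)² = 53.5000
r_2 = 25.5000 / 53.5000 = 0.477

0.477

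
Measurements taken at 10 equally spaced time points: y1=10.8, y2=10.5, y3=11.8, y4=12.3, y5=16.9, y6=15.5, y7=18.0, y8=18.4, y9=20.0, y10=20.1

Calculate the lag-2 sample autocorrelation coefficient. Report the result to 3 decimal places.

0.436

Mean ȳ = (10.8 + 10.5 + 11.8 + 12.3 + 16.9 + 15.5 + 18.0 + 18.4 + 20.0 + 20.1)/10 = 15.4300
Numerator Σ_{t=1}^{8}(y_t−ȳ)(y_{t+2}−ȳ) = 56.2832
Denominator Σ(y_t−ȳ)² = 129.0010
r_2 = 56.2832 / 129.0010 = 0.436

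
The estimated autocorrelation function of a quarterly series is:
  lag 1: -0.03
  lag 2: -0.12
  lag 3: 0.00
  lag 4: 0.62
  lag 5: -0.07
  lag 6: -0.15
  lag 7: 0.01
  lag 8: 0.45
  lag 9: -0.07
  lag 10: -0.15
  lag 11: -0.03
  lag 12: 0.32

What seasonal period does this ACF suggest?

4

The largest autocorrelation is r_4 = 0.62, with weaker echoes at lags 8 (0.45) and 12 (0.32); the remaining lags stay at or below 0.01.
The dominant spike at lag 4 indicates a seasonal period of 4.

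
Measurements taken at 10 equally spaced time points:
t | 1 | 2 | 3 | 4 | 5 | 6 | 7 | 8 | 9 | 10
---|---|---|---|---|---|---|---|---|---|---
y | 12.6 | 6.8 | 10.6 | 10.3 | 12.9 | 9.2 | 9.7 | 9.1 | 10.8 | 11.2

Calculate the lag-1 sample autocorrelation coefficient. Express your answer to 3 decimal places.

-0.375

Mean ȳ = (12.6 + 6.8 + 10.6 + 10.3 + 12.9 + 9.2 + 9.7 + 9.1 + 10.8 + 11.2)/10 = 10.3200
Numerator Σ_{t=1}^{9}(y_t−ȳ)(y_{t+1}−ȳ) = -10.6704
Denominator Σ(y_t−ȳ)² = 28.4560
r_1 = -10.6704 / 28.4560 = -0.375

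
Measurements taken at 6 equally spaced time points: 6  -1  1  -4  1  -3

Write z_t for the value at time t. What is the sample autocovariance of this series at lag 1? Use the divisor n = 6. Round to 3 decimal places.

Mean z̄ = (6 − 1 + 1 − 4 + 1 − 3)/6 = 0.0000
Deviations: 6.0000, -1.0000, 1.0000, -4.0000, 1.0000, -3.0000
Σ_{t=1}^{5}(z_t−z̄)(z_{t+1}−z̄) = -18.0000
γ_1 = -18.0000 / 6 = -3.000

-3.000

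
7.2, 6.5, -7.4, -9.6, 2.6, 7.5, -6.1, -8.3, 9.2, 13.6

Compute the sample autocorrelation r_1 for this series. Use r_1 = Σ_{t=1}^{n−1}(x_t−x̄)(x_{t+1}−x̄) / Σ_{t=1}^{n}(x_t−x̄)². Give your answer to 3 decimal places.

Mean x̄ = (7.2 + 6.5 − 7.4 − 9.6 + 2.6 + 7.5 − 6.1 − 8.3 + 9.2 + 13.6)/10 = 1.5200
Numerator Σ_{t=1}^{9}(x_t−x̄)(x_{t+1}−x̄) = 124.1216
Denominator Σ(x_t−x̄)² = 656.6160
r_1 = 124.1216 / 656.6160 = 0.189

0.189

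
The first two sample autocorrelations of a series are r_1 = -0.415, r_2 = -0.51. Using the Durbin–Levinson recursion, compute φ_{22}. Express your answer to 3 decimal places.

-0.824

φ_{22} = (r_2 − r_1²) / (1 − r_1²)
r_1² = (-0.415)² = 0.172225
Numerator = -0.51 − 0.1722 = -0.6822; denominator = 1 − 0.1722 = 0.8278
φ_{22} = -0.6822 / 0.8278 = -0.824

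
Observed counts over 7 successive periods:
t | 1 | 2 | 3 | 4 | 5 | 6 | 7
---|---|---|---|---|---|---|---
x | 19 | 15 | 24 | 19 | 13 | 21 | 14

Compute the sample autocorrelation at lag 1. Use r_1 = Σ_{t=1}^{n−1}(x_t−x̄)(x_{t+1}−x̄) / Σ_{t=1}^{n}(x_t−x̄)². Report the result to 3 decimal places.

-0.483

Mean x̄ = (19 + 15 + 24 + 19 + 13 + 21 + 14)/7 = 17.8571
Deviations from mean: 1.1429, -2.8571, 6.1429, 1.1429, -4.8571, 3.1429, -3.8571
Numerator Σ_{t=1}^{6}(x_t−x̄)(x_{t+1}−x̄) = -46.7347
Denominator Σ(x_t−x̄)² = 96.8571
r_1 = -46.7347 / 96.8571 = -0.483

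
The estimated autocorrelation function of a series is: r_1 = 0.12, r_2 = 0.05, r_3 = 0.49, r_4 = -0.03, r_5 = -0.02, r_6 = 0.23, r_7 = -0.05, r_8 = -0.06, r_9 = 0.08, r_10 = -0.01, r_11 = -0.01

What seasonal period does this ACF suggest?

The largest autocorrelation is r_3 = 0.49, with a weaker echo at lag 6 (0.23); the remaining lags stay at or below 0.12.
The dominant spike at lag 3 indicates a seasonal period of 3.

3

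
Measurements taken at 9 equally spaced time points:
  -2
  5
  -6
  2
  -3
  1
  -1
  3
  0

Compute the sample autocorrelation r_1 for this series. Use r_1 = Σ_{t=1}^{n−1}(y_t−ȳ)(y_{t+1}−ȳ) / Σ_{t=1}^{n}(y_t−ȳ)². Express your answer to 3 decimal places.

-0.730

Mean ȳ = (-2 + 5 − 6 + 2 − 3 + 1 − 1 + 3 + 0)/9 = -0.1111
Numerator Σ_{t=1}^{8}(y_t−ȳ)(y_{t+1}−ȳ) = -64.9012
Denominator Σ(y_t−ȳ)² = 88.8889
r_1 = -64.9012 / 88.8889 = -0.730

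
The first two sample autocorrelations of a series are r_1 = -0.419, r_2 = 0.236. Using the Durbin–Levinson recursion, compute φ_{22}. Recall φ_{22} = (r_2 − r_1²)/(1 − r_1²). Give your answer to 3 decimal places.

φ_{22} = (r_2 − r_1²) / (1 − r_1²)
r_1² = (-0.419)² = 0.175561
Numerator = 0.236 − 0.1756 = 0.0604; denominator = 1 − 0.1756 = 0.8244
φ_{22} = 0.0604 / 0.8244 = 0.073

0.073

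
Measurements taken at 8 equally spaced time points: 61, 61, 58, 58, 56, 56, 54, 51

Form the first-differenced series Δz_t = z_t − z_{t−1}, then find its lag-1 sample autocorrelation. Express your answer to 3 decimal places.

First differences Δz: 0, -3, 0, -2, 0, -2, -3
Mean of differences = -1.4286
Numerator Σ(Δz_t−Δz̄)(Δz_{t+1}−Δz̄) = -6.0408
Denominator Σ(Δz_t−Δz̄)² = 11.7143
r_1(Δz) = -6.0408 / 11.7143 = -0.516

-0.516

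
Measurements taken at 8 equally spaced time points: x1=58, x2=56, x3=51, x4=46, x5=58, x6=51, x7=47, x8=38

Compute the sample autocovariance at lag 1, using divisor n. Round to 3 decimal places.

Mean x̄ = (58 + 56 + 51 + 46 + 58 + 51 + 47 + 38)/8 = 50.6250
Deviations: 7.3750, 5.3750, 0.3750, -4.6250, 7.3750, 0.3750, -3.6250, -12.6250
Σ_{t=1}^{7}(x_t−x̄)(x_{t+1}−x̄) = 52.9844
γ_1 = 52.9844 / 8 = 6.623

6.623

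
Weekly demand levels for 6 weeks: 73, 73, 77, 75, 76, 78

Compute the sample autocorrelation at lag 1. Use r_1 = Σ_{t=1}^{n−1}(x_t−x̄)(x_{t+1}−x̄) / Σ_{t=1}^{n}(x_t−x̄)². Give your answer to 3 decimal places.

0.120

Mean x̄ = (73 + 73 + 77 + 75 + 76 + 78)/6 = 75.3333
Deviations from mean: -2.3333, -2.3333, 1.6667, -0.3333, 0.6667, 2.6667
Numerator Σ_{t=1}^{5}(x_t−x̄)(x_{t+1}−x̄) = 2.5556
Denominator Σ(x_t−x̄)² = 21.3333
r_1 = 2.5556 / 21.3333 = 0.120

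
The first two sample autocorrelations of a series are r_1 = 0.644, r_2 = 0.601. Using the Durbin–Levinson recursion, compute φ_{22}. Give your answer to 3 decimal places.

φ_{22} = (r_2 − r_1²) / (1 − r_1²)
r_1² = (0.644)² = 0.414736
Numerator = 0.601 − 0.4147 = 0.1863; denominator = 1 − 0.4147 = 0.5853
φ_{22} = 0.1863 / 0.5853 = 0.318

0.318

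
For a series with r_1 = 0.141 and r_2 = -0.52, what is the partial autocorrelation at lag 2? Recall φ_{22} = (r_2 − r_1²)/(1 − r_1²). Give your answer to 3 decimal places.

-0.551

φ_{22} = (r_2 − r_1²) / (1 − r_1²)
r_1² = (0.141)² = 0.019881
Numerator = -0.52 − 0.0199 = -0.5399; denominator = 1 − 0.0199 = 0.9801
φ_{22} = -0.5399 / 0.9801 = -0.551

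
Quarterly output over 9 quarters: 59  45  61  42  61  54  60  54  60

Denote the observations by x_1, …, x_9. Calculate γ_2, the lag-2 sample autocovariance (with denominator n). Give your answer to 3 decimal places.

28.738

Mean x̄ = (59 + 45 + 61 + 42 + 61 + 54 + 60 + 54 + 60)/9 = 55.1111
Σ_{t=1}^{7}(x_t−x̄)(x_{t+2}−x̄) = 258.6420
γ_2 = 258.6420 / 9 = 28.738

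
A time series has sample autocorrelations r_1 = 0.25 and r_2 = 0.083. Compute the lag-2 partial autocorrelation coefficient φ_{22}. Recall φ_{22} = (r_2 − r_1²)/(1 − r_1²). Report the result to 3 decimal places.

φ_{22} = (r_2 − r_1²) / (1 − r_1²)
r_1² = (0.25)² = 0.0625
Numerator = 0.083 − 0.0625 = 0.0205; denominator = 1 − 0.0625 = 0.9375
φ_{22} = 0.0205 / 0.9375 = 0.022

0.022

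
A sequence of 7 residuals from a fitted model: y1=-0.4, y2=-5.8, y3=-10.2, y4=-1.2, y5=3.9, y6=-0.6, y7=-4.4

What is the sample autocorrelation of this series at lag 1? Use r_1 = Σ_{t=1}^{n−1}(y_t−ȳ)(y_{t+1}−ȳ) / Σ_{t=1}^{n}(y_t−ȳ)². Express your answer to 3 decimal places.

0.202

Mean ȳ = (-0.4 − 5.8 − 10.2 − 1.2 + 3.9 − 0.6 − 4.4)/7 = -2.6714
Σ(y_t−ȳ)(y_{t+1}−ȳ) = (-7.1063) + (23.5537) + (-11.0778) + (9.6694) + (13.6122) + (-3.5806) = 25.0706
Denominator Σ(y_t−ȳ)² = 124.2543
r_1 = 25.0706 / 124.2543 = 0.202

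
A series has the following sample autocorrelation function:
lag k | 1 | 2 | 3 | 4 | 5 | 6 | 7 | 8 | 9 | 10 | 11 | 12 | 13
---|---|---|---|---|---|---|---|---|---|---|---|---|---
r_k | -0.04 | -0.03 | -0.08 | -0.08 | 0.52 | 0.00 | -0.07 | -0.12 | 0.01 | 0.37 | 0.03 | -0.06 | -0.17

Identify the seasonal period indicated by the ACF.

5

The largest autocorrelation is r_5 = 0.52, with a weaker echo at lag 10 (0.37); the remaining lags stay at or below 0.03.
The dominant spike at lag 5 indicates a seasonal period of 5.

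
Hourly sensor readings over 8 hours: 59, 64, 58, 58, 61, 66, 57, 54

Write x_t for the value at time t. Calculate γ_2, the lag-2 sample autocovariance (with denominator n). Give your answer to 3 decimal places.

-7.270

Mean x̄ = (59 + 64 + 58 + 58 + 61 + 66 + 57 + 54)/8 = 59.6250
Deviations: -0.6250, 4.3750, -1.6250, -1.6250, 1.3750, 6.3750, -2.6250, -5.6250
Σ_{t=1}^{6}(x_t−x̄)(x_{t+2}−x̄) = -58.1563
γ_2 = -58.1563 / 8 = -7.270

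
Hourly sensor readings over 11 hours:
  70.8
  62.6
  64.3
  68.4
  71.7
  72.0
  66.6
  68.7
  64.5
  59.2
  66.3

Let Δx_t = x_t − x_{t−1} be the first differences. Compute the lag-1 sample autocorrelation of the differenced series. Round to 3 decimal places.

First differences Δx: -8.2, 1.7, 4.1, 3.3, 0.3, -5.4, 2.1, -4.2, -5.3, 7.1
Mean of differences = -0.4500
Numerator Σ(Δx_t−Δx̄)(Δx_{t+1}−Δx̄) = -31.3325
Denominator Σ(Δx_t−Δx̄)² = 225.6050
r_1(Δx) = -31.3325 / 225.6050 = -0.139

-0.139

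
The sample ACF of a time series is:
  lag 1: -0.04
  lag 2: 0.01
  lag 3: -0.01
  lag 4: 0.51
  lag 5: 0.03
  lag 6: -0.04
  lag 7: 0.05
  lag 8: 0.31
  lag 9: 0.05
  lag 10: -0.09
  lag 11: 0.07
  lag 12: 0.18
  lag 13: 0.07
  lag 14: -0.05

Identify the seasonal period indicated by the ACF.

4

The largest autocorrelation is r_4 = 0.51, with weaker echoes at lags 8 (0.31) and 12 (0.18); the remaining lags stay at or below 0.07.
The dominant spike at lag 4 indicates a seasonal period of 4.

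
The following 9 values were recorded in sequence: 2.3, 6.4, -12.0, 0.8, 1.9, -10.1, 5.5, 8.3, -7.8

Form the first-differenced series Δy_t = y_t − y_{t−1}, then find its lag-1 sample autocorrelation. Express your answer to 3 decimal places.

First differences Δy: 4.1, -18.4, 12.8, 1.1, -12.0, 15.6, 2.8, -16.1
Mean of differences = -1.2625
Numerator Σ(Δy_t−Δȳ)(Δy_{t+1}−Δȳ) = -497.8752
Denominator Σ(Δy_t−Δȳ)² = 1162.0788
r_1(Δy) = -497.8752 / 1162.0788 = -0.428

-0.428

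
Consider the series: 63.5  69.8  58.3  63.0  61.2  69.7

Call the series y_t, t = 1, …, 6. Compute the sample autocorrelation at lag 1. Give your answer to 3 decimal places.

-0.396

Mean ȳ = (63.5 + 69.8 + 58.3 + 63.0 + 61.2 + 69.7)/6 = 64.2500
Deviations from mean: -0.7500, 5.5500, -5.9500, -1.2500, -3.0500, 5.4500
Σ(y_t−ȳ)(y_{t+1}−ȳ) = (-4.1625) + (-33.0225) + (7.4375) + (3.8125) + (-16.6225) = -42.5575
Denominator Σ(y_t−ȳ)² = 107.3350
r_1 = -42.5575 / 107.3350 = -0.396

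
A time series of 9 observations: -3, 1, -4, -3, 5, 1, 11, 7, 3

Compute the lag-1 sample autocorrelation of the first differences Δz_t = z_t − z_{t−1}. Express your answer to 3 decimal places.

First differences Δz: 4, -5, 1, 8, -4, 10, -4, -4
Mean of differences = 0.7500
Numerator Σ(Δz_t−Δz̄)(Δz_{t+1}−Δz̄) = -118.0625
Denominator Σ(Δz_t−Δz̄)² = 249.5000
r_1(Δz) = -118.0625 / 249.5000 = -0.473

-0.473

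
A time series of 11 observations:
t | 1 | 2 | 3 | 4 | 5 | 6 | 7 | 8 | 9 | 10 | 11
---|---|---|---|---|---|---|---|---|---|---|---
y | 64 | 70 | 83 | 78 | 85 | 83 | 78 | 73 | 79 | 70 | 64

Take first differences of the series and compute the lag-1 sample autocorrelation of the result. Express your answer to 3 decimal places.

First differences Δy: 6, 13, -5, 7, -2, -5, -5, 6, -9, -6
Mean of differences = 0.0000
Numerator Σ(Δy_t−Δȳ)(Δy_{t+1}−Δȳ) = -31.0000
Denominator Σ(Δy_t−Δȳ)² = 486.0000
r_1(Δy) = -31.0000 / 486.0000 = -0.064

-0.064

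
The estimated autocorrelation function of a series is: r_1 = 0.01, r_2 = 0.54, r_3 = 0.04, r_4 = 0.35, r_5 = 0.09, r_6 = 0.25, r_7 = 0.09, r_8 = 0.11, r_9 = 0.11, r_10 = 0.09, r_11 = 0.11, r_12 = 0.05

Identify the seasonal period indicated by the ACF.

2

The largest autocorrelation is r_2 = 0.54, with weaker echoes at lags 4 (0.35) and 6 (0.25); the remaining lags stay at or below 0.11.
The dominant spike at lag 2 indicates a seasonal period of 2.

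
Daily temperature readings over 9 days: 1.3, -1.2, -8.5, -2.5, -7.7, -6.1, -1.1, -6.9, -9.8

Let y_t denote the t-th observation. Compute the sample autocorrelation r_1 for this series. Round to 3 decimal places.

Mean ȳ = (1.3 − 1.2 − 8.5 − 2.5 − 7.7 − 6.1 − 1.1 − 6.9 − 9.8)/9 = -4.7222
Numerator Σ_{t=1}^{8}(y_t−ȳ)(y_{t+1}−ȳ) = -4.8249
Denominator Σ(y_t−ȳ)² = 122.2956
r_1 = -4.8249 / 122.2956 = -0.039

-0.039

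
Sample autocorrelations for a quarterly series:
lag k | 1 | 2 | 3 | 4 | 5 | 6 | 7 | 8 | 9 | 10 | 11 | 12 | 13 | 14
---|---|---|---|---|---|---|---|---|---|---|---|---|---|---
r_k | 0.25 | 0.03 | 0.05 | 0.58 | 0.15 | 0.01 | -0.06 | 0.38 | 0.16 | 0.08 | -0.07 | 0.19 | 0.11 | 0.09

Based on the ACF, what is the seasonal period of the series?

4

The largest autocorrelation is r_4 = 0.58, with a weaker echo at lag 8 (0.38); the remaining lags stay at or below 0.25. The elevated value at lag 1 (0.25), dropping to 0.03 at lag 2, reflects decaying short-term dependence rather than seasonality.
The dominant spike at lag 4 indicates a seasonal period of 4.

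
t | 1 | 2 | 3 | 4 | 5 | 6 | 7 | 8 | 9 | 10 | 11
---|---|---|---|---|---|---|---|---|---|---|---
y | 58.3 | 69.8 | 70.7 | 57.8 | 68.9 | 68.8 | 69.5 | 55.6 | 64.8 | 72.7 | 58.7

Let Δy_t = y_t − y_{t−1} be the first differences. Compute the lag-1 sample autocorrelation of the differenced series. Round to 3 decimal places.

First differences Δy: 11.5, 0.9, -12.9, 11.1, -0.1, 0.7, -13.9, 9.2, 7.9, -14.0
Mean of differences = 0.0400
Numerator Σ(Δy_t−Δȳ)(Δy_{t+1}−Δȳ) = -321.2776
Denominator Σ(Δy_t−Δȳ)² = 959.4240
r_1(Δy) = -321.2776 / 959.4240 = -0.335

-0.335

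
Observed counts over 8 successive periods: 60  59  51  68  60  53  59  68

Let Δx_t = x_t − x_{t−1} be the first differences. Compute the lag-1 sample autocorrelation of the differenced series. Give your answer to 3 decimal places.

-0.343

First differences Δx: -1, -8, 17, -8, -7, 6, 9
Mean of differences = 1.1429
Numerator Σ(Δx_t−Δx̄)(Δx_{t+1}−Δx̄) = -197.3061
Denominator Σ(Δx_t−Δx̄)² = 574.8571
r_1(Δx) = -197.3061 / 574.8571 = -0.343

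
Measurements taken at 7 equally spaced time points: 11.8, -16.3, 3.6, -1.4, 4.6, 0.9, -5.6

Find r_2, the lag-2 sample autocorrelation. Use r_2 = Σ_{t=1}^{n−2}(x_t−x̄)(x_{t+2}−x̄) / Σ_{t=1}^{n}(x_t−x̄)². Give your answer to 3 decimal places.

0.121

Mean x̄ = (11.8 − 16.3 + 3.6 − 1.4 + 4.6 + 0.9 − 5.6)/7 = -0.3429
Deviations from mean: 12.1429, -15.9571, 3.9429, -1.0571, 4.9429, 1.2429, -5.2571
Numerator Σ_{t=1}^{5}(x_t−x̄)(x_{t+2}−x̄) = 56.9363
Denominator Σ(x_t−x̄)² = 472.3571
r_2 = 56.9363 / 472.3571 = 0.121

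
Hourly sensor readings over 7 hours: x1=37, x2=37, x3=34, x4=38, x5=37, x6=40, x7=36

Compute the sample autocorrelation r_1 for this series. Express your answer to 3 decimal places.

-0.300

Mean x̄ = (37 + 37 + 34 + 38 + 37 + 40 + 36)/7 = 37.0000
Σ(x_t−x̄)(x_{t+1}−x̄) = (0.0000) + (0.0000) + (-3.0000) + (0.0000) + (0.0000) + (-3.0000) = -6.0000
Denominator Σ(x_t−x̄)² = 20.0000
r_1 = -6.0000 / 20.0000 = -0.300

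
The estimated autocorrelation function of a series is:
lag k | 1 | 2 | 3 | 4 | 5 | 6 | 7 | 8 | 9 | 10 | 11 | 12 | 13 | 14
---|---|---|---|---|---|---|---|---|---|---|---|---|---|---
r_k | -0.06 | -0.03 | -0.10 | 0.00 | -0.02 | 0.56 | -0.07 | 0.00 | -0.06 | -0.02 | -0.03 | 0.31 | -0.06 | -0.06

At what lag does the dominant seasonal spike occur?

6

The largest autocorrelation is r_6 = 0.56, with a weaker echo at lag 12 (0.31); the remaining lags stay at or below 0.00.
The dominant spike at lag 6 indicates a seasonal period of 6.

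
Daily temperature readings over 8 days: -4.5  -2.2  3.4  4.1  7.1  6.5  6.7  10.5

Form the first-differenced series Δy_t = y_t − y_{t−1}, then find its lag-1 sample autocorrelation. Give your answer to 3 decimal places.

-0.205

First differences Δy: 2.3, 5.6, 0.7, 3.0, -0.6, 0.2, 3.8
Mean of differences = 2.1429
Numerator Σ(Δy_t−Δȳ)(Δy_{t+1}−Δȳ) = -5.9233
Denominator Σ(Δy_t−Δȳ)² = 28.8371
r_1(Δy) = -5.9233 / 28.8371 = -0.205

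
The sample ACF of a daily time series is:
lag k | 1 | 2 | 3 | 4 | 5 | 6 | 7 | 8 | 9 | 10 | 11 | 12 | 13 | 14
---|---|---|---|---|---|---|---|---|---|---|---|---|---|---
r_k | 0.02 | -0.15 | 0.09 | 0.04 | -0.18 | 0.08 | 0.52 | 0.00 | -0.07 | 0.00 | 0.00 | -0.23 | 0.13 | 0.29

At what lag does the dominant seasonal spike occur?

7

The largest autocorrelation is r_7 = 0.52, with a weaker echo at lag 14 (0.29); the remaining lags stay at or below 0.13.
The dominant spike at lag 7 indicates a seasonal period of 7.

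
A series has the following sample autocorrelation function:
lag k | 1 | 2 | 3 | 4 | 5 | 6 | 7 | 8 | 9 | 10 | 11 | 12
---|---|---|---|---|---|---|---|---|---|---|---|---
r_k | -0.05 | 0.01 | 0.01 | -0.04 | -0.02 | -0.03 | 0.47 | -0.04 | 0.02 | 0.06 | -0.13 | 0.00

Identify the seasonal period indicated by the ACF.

7

The largest autocorrelation is r_7 = 0.47; the remaining lags stay at or below 0.06.
The dominant spike at lag 7 indicates a seasonal period of 7.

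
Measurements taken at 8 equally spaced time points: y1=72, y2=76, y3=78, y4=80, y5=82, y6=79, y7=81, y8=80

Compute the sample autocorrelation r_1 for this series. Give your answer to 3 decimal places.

Mean ȳ = (72 + 76 + 78 + 80 + 82 + 79 + 81 + 80)/8 = 78.5000
Deviations from mean: -6.5000, -2.5000, -0.5000, 1.5000, 3.5000, 0.5000, 2.5000, 1.5000
Numerator Σ_{t=1}^{7}(y_t−ȳ)(y_{t+1}−ȳ) = 28.7500
Denominator Σ(y_t−ȳ)² = 72.0000
r_1 = 28.7500 / 72.0000 = 0.399

0.399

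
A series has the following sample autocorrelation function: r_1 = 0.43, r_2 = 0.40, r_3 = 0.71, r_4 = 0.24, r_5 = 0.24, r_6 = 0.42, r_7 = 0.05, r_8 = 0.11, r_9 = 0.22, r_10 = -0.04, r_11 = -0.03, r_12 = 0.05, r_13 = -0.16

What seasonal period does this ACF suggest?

3

The largest autocorrelation is r_3 = 0.71; the remaining lags stay at or below 0.43. The elevated value at lag 1 (0.43), dropping to 0.40 at lag 2, reflects decaying short-term dependence rather than seasonality.
The dominant spike at lag 3 indicates a seasonal period of 3.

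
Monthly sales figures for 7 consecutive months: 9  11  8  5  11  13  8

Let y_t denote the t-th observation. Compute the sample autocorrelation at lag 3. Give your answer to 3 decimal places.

Mean ȳ = (9 + 11 + 8 + 5 + 11 + 13 + 8)/7 = 9.2857
Σ(y_t−ȳ)(y_{t+3}−ȳ) = (1.2245) + (2.9388) + (-4.7755) + (5.5102) = 4.8980
Denominator Σ(y_t−ȳ)² = 41.4286
r_3 = 4.8980 / 41.4286 = 0.118

0.118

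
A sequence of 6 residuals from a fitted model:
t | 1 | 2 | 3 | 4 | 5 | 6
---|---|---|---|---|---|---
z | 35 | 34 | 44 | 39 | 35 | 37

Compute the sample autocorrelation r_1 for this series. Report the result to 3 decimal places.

-0.093

Mean z̄ = (35 + 34 + 44 + 39 + 35 + 37)/6 = 37.3333
Deviations from mean: -2.3333, -3.3333, 6.6667, 1.6667, -2.3333, -0.3333
Numerator Σ_{t=1}^{5}(z_t−z̄)(z_{t+1}−z̄) = -6.4444
Denominator Σ(z_t−z̄)² = 69.3333
r_1 = -6.4444 / 69.3333 = -0.093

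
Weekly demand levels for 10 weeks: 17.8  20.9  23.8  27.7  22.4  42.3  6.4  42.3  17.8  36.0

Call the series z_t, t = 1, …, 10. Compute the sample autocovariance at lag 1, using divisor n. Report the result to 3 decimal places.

-87.133

Mean z̄ = (17.8 + 20.9 + 23.8 + 27.7 + 22.4 + 42.3 + 6.4 + 42.3 + 17.8 + 36.0)/10 = 25.7400
Σ_{t=1}^{9}(z_t−z̄)(z_{t+1}−z̄) = -871.3316
γ_1 = -871.3316 / 10 = -87.133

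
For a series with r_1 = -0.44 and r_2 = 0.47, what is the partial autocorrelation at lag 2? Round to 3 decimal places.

φ_{22} = (r_2 − r_1²) / (1 − r_1²)
r_1² = (-0.44)² = 0.1936
Numerator = 0.47 − 0.1936 = 0.2764; denominator = 1 − 0.1936 = 0.8064
φ_{22} = 0.2764 / 0.8064 = 0.343

0.343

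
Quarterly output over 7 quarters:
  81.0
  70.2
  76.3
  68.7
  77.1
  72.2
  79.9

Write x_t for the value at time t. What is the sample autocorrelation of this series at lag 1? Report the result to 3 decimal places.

-0.552

Mean x̄ = (81.0 + 70.2 + 76.3 + 68.7 + 77.1 + 72.2 + 79.9)/7 = 75.0571
Deviations from mean: 5.9429, -4.8571, 1.2429, -6.3571, 2.0429, -2.8571, 4.8429
Σ(x_t−x̄)(x_{t+1}−x̄) = (-28.8653) + (-6.0367) + (-7.9010) + (-12.9867) + (-5.8367) + (-13.8367) = -75.4633
Denominator Σ(x_t−x̄)² = 136.6571
r_1 = -75.4633 / 136.6571 = -0.552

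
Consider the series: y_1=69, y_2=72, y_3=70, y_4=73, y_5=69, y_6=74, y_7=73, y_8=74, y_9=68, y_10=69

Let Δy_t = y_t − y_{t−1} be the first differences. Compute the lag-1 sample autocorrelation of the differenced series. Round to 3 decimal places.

First differences Δy: 3, -2, 3, -4, 5, -1, 1, -6, 1
Mean of differences = 0.0000
Numerator Σ(Δy_t−Δȳ)(Δy_{t+1}−Δȳ) = -62.0000
Denominator Σ(Δy_t−Δȳ)² = 102.0000
r_1(Δy) = -62.0000 / 102.0000 = -0.608

-0.608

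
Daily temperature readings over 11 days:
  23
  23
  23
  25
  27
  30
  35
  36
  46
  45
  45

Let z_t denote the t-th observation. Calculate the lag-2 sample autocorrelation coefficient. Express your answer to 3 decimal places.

0.521

Mean z̄ = (23 + 23 + 23 + 25 + 27 + 30 + 35 + 36 + 46 + 45 + 45)/11 = 32.5455
Numerator Σ_{t=1}^{9}(z_t−z̄)(z_{t+2}−z̄) = 456.4959
Denominator Σ(z_t−z̄)² = 876.7273
r_2 = 456.4959 / 876.7273 = 0.521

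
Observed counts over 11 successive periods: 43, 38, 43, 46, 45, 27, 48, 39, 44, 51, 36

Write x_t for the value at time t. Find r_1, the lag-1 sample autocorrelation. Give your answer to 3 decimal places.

Mean x̄ = (43 + 38 + 43 + 46 + 45 + 27 + 48 + 39 + 44 + 51 + 36)/11 = 41.8182
Numerator Σ_{t=1}^{10}(x_t−x̄)(x_{t+1}−x̄) = -186.4876
Denominator Σ(x_t−x̄)² = 433.6364
r_1 = -186.4876 / 433.6364 = -0.430

-0.430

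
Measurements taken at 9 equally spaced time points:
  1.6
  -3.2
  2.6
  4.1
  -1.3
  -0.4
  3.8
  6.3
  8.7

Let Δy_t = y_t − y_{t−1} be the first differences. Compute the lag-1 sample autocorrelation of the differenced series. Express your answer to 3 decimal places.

First differences Δy: -4.8, 5.8, 1.5, -5.4, 0.9, 4.2, 2.5, 2.4
Mean of differences = 0.8875
Numerator Σ(Δy_t−Δȳ)(Δy_{t+1}−Δȳ) = -21.0389
Denominator Σ(Δy_t−Δȳ)² = 112.2488
r_1(Δy) = -21.0389 / 112.2488 = -0.187

-0.187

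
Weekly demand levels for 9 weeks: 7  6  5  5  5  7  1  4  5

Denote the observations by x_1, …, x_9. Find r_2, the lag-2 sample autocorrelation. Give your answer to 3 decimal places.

Mean x̄ = (7 + 6 + 5 + 5 + 5 + 7 + 1 + 4 + 5)/9 = 5.0000
Σ(x_t−x̄)(x_{t+2}−x̄) = (0.0000) + (0.0000) + (0.0000) + (0.0000) + (0.0000) + (-2.0000) + (0.0000) = -2.0000
Denominator Σ(x_t−x̄)² = 26.0000
r_2 = -2.0000 / 26.0000 = -0.077

-0.077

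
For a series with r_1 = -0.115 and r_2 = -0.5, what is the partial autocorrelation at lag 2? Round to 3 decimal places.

-0.520

φ_{22} = (r_2 − r_1²) / (1 − r_1²)
r_1² = (-0.115)² = 0.013225
Numerator = -0.5 − 0.0132 = -0.5132; denominator = 1 − 0.0132 = 0.9868
φ_{22} = -0.5132 / 0.9868 = -0.520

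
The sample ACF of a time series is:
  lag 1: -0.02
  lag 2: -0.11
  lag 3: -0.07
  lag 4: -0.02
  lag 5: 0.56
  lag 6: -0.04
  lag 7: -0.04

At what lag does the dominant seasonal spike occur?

5

The largest autocorrelation is r_5 = 0.56; the remaining lags stay at or below -0.02.
The dominant spike at lag 5 indicates a seasonal period of 5.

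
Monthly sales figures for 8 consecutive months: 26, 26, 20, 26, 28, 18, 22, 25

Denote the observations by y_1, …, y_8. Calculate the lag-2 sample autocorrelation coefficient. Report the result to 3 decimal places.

-0.548

Mean ȳ = (26 + 26 + 20 + 26 + 28 + 18 + 22 + 25)/8 = 23.8750
Deviations from mean: 2.1250, 2.1250, -3.8750, 2.1250, 4.1250, -5.8750, -1.8750, 1.1250
Σ(y_t−ȳ)(y_{t+2}−ȳ) = (-8.2344) + (4.5156) + (-15.9844) + (-12.4844) + (-7.7344) + (-6.6094) = -46.5313
Denominator Σ(y_t−ȳ)² = 84.8750
r_2 = -46.5313 / 84.8750 = -0.548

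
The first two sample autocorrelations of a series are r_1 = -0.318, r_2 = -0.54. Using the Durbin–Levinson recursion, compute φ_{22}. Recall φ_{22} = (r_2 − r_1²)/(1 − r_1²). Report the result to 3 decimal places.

φ_{22} = (r_2 − r_1²) / (1 − r_1²)
r_1² = (-0.318)² = 0.101124
Numerator = -0.54 − 0.1011 = -0.6411; denominator = 1 − 0.1011 = 0.8989
φ_{22} = -0.6411 / 0.8989 = -0.713

-0.713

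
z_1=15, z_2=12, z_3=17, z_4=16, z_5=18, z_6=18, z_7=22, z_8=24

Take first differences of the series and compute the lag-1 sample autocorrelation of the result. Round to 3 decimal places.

-0.601

First differences Δz: -3, 5, -1, 2, 0, 4, 2
Mean of differences = 1.2857
Numerator Σ(Δz_t−Δz̄)(Δz_{t+1}−Δz̄) = -28.5102
Denominator Σ(Δz_t−Δz̄)² = 47.4286
r_1(Δz) = -28.5102 / 47.4286 = -0.601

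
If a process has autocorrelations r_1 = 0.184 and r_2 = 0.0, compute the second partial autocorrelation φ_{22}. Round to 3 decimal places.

φ_{22} = (r_2 − r_1²) / (1 − r_1²)
r_1² = (0.184)² = 0.033856
Numerator = 0.0 − 0.0339 = -0.0339; denominator = 1 − 0.0339 = 0.9661
φ_{22} = -0.0339 / 0.9661 = -0.035

-0.035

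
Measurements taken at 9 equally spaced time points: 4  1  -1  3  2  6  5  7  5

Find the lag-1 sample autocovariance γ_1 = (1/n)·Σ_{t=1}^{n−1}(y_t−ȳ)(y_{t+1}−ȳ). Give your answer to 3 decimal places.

Mean ȳ = (4 + 1 − 1 + 3 + 2 + 6 + 5 + 7 + 5)/9 = 3.5556
Σ_{t=1}^{8}(y_t−ȳ)(y_{t+1}−ȳ) = 23.5802
γ_1 = 23.5802 / 9 = 2.620

2.620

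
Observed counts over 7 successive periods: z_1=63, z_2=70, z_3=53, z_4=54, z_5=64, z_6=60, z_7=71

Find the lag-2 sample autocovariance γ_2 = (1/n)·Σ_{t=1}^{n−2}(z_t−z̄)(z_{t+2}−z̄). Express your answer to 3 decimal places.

Mean z̄ = (63 + 70 + 53 + 54 + 64 + 60 + 71)/7 = 62.1429
Σ_{t=1}^{5}(z_t−z̄)(z_{t+2}−z̄) = -54.8980
γ_2 = -54.8980 / 7 = -7.843

-7.843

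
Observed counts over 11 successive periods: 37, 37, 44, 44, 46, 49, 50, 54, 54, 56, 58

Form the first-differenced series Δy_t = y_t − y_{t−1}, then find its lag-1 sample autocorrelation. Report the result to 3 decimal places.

-0.637

First differences Δy: 0, 7, 0, 2, 3, 1, 4, 0, 2, 2
Mean of differences = 2.1000
Numerator Σ(Δy_t−Δȳ)(Δy_{t+1}−Δȳ) = -27.3100
Denominator Σ(Δy_t−Δȳ)² = 42.9000
r_1(Δy) = -27.3100 / 42.9000 = -0.637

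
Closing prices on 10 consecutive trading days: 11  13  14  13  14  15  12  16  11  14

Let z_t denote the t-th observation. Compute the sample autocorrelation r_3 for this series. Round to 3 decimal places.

Mean z̄ = (11 + 13 + 14 + 13 + 14 + 15 + 12 + 16 + 11 + 14)/10 = 13.3000
Σ(z_t−z̄)(z_{t+3}−z̄) = (0.6900) + (-0.2100) + (1.1900) + (0.3900) + (1.8900) + (-3.9100) + (-0.9100) = -0.8700
Denominator Σ(z_t−z̄)² = 24.1000
r_3 = -0.8700 / 24.1000 = -0.036

-0.036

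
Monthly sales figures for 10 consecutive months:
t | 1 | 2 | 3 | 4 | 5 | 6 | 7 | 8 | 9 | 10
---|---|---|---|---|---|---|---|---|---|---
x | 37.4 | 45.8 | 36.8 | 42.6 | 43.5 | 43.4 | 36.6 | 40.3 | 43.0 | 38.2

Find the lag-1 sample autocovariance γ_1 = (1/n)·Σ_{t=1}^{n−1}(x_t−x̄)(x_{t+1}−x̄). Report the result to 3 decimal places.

Mean x̄ = (37.4 + 45.8 + 36.8 + 42.6 + 43.5 + 43.4 + 36.6 + 40.3 + 43.0 + 38.2)/10 = 40.7600
Σ_{t=1}^{9}(x_t−x̄)(x_{t+1}−x̄) = -47.7376
γ_1 = -47.7376 / 10 = -4.774

-4.774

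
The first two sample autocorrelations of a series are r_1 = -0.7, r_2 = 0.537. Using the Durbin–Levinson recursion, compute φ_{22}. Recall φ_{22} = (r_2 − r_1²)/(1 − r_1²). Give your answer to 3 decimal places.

φ_{22} = (r_2 − r_1²) / (1 − r_1²)
r_1² = (-0.7)² = 0.49
Numerator = 0.537 − 0.4900 = 0.0470; denominator = 1 − 0.4900 = 0.5100
φ_{22} = 0.0470 / 0.5100 = 0.092

0.092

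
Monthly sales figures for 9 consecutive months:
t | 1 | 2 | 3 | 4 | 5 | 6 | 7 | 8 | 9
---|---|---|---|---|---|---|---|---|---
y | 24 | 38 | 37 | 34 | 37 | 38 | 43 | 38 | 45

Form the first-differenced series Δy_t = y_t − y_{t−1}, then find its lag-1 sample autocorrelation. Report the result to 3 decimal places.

First differences Δy: 14, -1, -3, 3, 1, 5, -5, 7
Mean of differences = 2.6250
Numerator Σ(Δy_t−Δȳ)(Δy_{t+1}−Δȳ) = -78.8906
Denominator Σ(Δy_t−Δȳ)² = 259.8750
r_1(Δy) = -78.8906 / 259.8750 = -0.304

-0.304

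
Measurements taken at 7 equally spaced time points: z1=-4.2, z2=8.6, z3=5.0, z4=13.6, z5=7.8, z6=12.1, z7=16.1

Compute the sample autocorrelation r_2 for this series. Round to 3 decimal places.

Mean z̄ = (-4.2 + 8.6 + 5.0 + 13.6 + 7.8 + 12.1 + 16.1)/7 = 8.4286
Deviations from mean: -12.6286, 0.1714, -3.4286, 5.1714, -0.6286, 3.6714, 7.6714
Σ(z_t−z̄)(z_{t+2}−z̄) = (43.2980) + (0.8865) + (2.1551) + (18.9865) + (-4.8220) = 60.5041
Denominator Σ(z_t−z̄)² = 270.7343
r_2 = 60.5041 / 270.7343 = 0.223

0.223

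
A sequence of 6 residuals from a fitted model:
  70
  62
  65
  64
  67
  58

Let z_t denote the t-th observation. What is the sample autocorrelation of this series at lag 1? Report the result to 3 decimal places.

-0.384

Mean z̄ = (70 + 62 + 65 + 64 + 67 + 58)/6 = 64.3333
Numerator Σ_{t=1}^{5}(z_t−z̄)(z_{t+1}−z̄) = -32.7778
Denominator Σ(z_t−z̄)² = 85.3333
r_1 = -32.7778 / 85.3333 = -0.384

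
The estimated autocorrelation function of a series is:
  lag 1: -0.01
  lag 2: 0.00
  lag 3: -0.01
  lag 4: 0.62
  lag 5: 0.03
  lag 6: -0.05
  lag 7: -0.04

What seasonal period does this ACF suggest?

4

The largest autocorrelation is r_4 = 0.62; the remaining lags stay at or below 0.03.
The dominant spike at lag 4 indicates a seasonal period of 4.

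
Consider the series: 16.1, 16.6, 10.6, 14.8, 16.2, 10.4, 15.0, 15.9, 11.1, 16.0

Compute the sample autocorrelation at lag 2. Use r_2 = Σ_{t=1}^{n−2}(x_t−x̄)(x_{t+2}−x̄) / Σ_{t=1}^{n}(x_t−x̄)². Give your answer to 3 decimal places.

Mean x̄ = (16.1 + 16.6 + 10.6 + 14.8 + 16.2 + 10.4 + 15.0 + 15.9 + 11.1 + 16.0)/10 = 14.2700
Numerator Σ_{t=1}^{8}(x_t−x̄)(x_{t+2}−x̄) = -19.0088
Denominator Σ(x_t−x̄)² = 57.4610
r_2 = -19.0088 / 57.4610 = -0.331

-0.331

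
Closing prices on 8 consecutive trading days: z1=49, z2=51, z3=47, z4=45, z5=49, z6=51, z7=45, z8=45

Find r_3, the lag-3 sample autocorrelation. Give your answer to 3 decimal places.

Mean z̄ = (49 + 51 + 47 + 45 + 49 + 51 + 45 + 45)/8 = 47.7500
Deviations from mean: 1.2500, 3.2500, -0.7500, -2.7500, 1.2500, 3.2500, -2.7500, -2.7500
Σ(z_t−z̄)(z_{t+3}−z̄) = (-3.4375) + (4.0625) + (-2.4375) + (7.5625) + (-3.4375) = 2.3125
Denominator Σ(z_t−z̄)² = 47.5000
r_3 = 2.3125 / 47.5000 = 0.049

0.049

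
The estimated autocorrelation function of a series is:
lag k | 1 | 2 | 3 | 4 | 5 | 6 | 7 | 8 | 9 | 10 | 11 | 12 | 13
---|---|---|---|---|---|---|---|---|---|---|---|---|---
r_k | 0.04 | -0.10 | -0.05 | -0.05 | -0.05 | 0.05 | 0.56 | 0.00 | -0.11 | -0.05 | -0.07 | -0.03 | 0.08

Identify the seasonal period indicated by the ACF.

7

The largest autocorrelation is r_7 = 0.56; the remaining lags stay at or below 0.08.
The dominant spike at lag 7 indicates a seasonal period of 7.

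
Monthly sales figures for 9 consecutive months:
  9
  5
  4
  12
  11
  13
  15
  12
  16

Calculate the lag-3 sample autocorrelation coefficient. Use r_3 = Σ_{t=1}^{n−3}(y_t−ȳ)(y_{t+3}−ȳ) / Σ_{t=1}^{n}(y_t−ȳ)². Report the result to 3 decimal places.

Mean ȳ = (9 + 5 + 4 + 12 + 11 + 13 + 15 + 12 + 16)/9 = 10.7778
Σ(y_t−ȳ)(y_{t+3}−ȳ) = (-2.1728) + (-1.2840) + (-15.0617) + (5.1605) + (0.2716) + (11.6049) = -1.4815
Denominator Σ(y_t−ȳ)² = 135.5556
r_3 = -1.4815 / 135.5556 = -0.011

-0.011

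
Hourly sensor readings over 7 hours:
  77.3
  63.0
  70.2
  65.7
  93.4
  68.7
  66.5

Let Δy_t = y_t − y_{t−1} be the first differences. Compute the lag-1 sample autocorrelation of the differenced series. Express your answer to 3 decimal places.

-0.539

First differences Δy: -14.3, 7.2, -4.5, 27.7, -24.7, -2.2
Mean of differences = -1.8000
Numerator Σ(Δy_t−Δȳ)(Δy_{t+1}−Δȳ) = -882.8400
Denominator Σ(Δy_t−Δȳ)² = 1639.3600
r_1(Δy) = -882.8400 / 1639.3600 = -0.539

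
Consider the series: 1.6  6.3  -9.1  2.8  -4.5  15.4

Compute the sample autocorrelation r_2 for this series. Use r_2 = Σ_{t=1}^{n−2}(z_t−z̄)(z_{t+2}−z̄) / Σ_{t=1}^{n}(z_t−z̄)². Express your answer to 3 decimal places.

Mean z̄ = (1.6 + 6.3 − 9.1 + 2.8 − 4.5 + 15.4)/6 = 2.0833
Deviations from mean: -0.4833, 4.2167, -11.1833, 0.7167, -6.5833, 13.3167
Numerator Σ_{t=1}^{4}(z_t−z̄)(z_{t+2}−z̄) = 91.5944
Denominator Σ(z_t−z̄)² = 364.2683
r_2 = 91.5944 / 364.2683 = 0.251

0.251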